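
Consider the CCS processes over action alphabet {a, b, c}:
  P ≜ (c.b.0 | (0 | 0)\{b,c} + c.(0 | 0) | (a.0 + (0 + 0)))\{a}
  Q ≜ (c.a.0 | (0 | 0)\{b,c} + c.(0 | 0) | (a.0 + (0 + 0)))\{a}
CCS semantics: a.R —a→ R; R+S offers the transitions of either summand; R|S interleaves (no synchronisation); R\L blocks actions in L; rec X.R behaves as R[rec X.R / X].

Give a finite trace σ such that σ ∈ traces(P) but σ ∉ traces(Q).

cb

LTS(P): 4 reachable states
  u0 = (c.b.0 | (0 | 0)\{b,c} + c.(0 | 0) | (a.0 + (0 + 0)))\{a} | --c--▸ u1, --c--▸ u2
  u1 = (0 | 0 | (a.0 + (0 + 0)))\{a} | (no moves)
  u2 = (b.0 | (0 | 0)\{b,c})\{a} | --b--▸ u3
  u3 = (0 | (0 | 0)\{b,c})\{a} | (no moves)
LTS(Q): 3 reachable states
  v0 = (c.a.0 | (0 | 0)\{b,c} + c.(0 | 0) | (a.0 + (0 + 0)))\{a} | --c--▸ v1, --c--▸ v2
  v1 = (0 | 0 | (a.0 + (0 + 0)))\{a} | (no moves)
  v2 = (a.0 | (0 | 0)\{b,c})\{a} | (no moves)
Trace ⟨cb⟩ through P, begin at {u0}:
  [1] c ⇒ {u1, u2}
  [2] b ⇒ {u3}
  — P admits the full trace.
Trace ⟨cb⟩ through Q, begin at {v0}:
  [1] c ⇒ {v1, v2}
  [2] b ⇒ no successor for Q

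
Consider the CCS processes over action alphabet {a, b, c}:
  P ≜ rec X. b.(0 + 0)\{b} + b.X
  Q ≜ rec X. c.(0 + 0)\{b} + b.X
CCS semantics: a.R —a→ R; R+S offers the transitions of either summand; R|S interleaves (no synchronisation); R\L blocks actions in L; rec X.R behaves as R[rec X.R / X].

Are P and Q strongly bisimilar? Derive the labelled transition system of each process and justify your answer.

not bisimilar

Reachable graph of P (2 states):
  u0 = rec X. b.(0 + 0)\{b} + b.X → —b→ u0, —b→ u1
  u1 = (0 + 0)\{b} → ·
Reachable graph of Q (2 states):
  v0 = rec X. c.(0 + 0)\{b} + b.X → —b→ v0, —c→ v1
  v1 = (0 + 0)\{b} → ·
Bisimilarity quotient blocks:
  B0 = {u0}
  B1 = {u1, v1}
  B2 = {v0}
u0 ∈ B0, v0 ∈ B2 → different blocks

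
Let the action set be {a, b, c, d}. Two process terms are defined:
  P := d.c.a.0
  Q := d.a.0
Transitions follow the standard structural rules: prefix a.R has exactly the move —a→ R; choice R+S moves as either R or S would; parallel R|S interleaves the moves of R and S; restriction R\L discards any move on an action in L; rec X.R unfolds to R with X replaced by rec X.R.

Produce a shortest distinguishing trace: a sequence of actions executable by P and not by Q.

Reachable graph of P (4 states):
  m0 = d.c.a.0 ⊢ =d=> m1
  m1 = c.a.0 ⊢ =c=> m2
  m2 = a.0 ⊢ =a=> m3
  m3 = 0 ⊢ deadlocked
Reachable graph of Q (3 states):
  n0 = d.a.0 ⊢ =d=> n1
  n1 = a.0 ⊢ =a=> n2
  n2 = 0 ⊢ deadlocked
Trace ⟨dc⟩ through P, begin at {m0}:
  after d @ step 1: {m1}
  after c @ step 2: {m2}
  — P admits the full trace.
Trace ⟨dc⟩ through Q, begin at {n0}:
  after d @ step 1: {n1}
  after c @ step 2: ∅ (Q stuck)

dc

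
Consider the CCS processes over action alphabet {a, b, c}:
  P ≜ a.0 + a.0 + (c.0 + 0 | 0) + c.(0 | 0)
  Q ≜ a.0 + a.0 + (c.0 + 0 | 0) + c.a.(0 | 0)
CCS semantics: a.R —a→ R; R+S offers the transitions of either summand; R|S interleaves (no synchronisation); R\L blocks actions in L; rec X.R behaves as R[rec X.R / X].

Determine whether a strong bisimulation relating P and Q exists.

NO

Reachable graph of P (3 states):
  s0 = a.0 + a.0 + (c.0 + 0 | 0) + c.(0 | 0) ⊢ --a--▸ s1, --c--▸ s1, --c--▸ s2
  s1 = 0 ⊢ stopped
  s2 = 0 | 0 ⊢ stopped
Reachable graph of Q (4 states):
  t0 = a.0 + a.0 + (c.0 + 0 | 0) + c.a.(0 | 0) ⊢ --a--▸ t1, --c--▸ t1, --c--▸ t2
  t1 = 0 ⊢ stopped
  t2 = a.(0 | 0) ⊢ --a--▸ t3
  t3 = 0 | 0 ⊢ stopped
Bisimilarity quotient blocks:
  B0 = {s0}
  B1 = {s1, s2, t1, t3}
  B2 = {t0}
  B3 = {t2}
s0 ∈ B0, t0 ∈ B2 → different blocks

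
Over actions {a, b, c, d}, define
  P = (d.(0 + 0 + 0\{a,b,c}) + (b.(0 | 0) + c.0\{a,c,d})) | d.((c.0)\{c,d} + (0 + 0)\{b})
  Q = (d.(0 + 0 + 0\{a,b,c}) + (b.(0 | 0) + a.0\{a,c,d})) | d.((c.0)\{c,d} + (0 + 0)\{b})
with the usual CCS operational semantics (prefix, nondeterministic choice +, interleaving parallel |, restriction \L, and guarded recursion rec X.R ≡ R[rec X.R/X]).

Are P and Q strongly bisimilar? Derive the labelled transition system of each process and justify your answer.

P ≁ Q

Reachable graph of P (8 states):
  m0 = (d.(0 + 0 + 0\{a,b,c}) + (b.(0 | 0) + c.0\{a,c,d})) | d.((c.0)\{c,d} + (0 + 0)\{b}) has moves —b→ m1, —c→ m2, —d→ m3, —d→ m4
  m1 = 0 | 0 | d.((c.0)\{c,d} + (0 + 0)\{b}) has moves —d→ m5
  m2 = 0\{a,c,d} | d.((c.0)\{c,d} + (0 + 0)\{b}) has moves —d→ m6
  m3 = (0 + 0 + 0\{a,b,c}) | d.((c.0)\{c,d} + (0 + 0)\{b}) has moves —d→ m7
  m4 = (d.(0 + 0 + 0\{a,b,c}) + (b.(0 | 0) + c.0\{a,c,d})) | ((c.0)\{c,d} + (0 + 0)\{b}) has moves —b→ m5, —c→ m6, —d→ m7
  m5 = 0 | 0 | ((c.0)\{c,d} + (0 + 0)\{b}) has moves ·
  m6 = 0\{a,c,d} | ((c.0)\{c,d} + (0 + 0)\{b}) has moves ·
  m7 = (0 + 0 + 0\{a,b,c}) | ((c.0)\{c,d} + (0 + 0)\{b}) has moves ·
Reachable graph of Q (8 states):
  n0 = (d.(0 + 0 + 0\{a,b,c}) + (b.(0 | 0) + a.0\{a,c,d})) | d.((c.0)\{c,d} + (0 + 0)\{b}) has moves —a→ n1, —b→ n2, —d→ n3, —d→ n4
  n1 = 0\{a,c,d} | d.((c.0)\{c,d} + (0 + 0)\{b}) has moves —d→ n5
  n2 = 0 | 0 | d.((c.0)\{c,d} + (0 + 0)\{b}) has moves —d→ n6
  n3 = (0 + 0 + 0\{a,b,c}) | d.((c.0)\{c,d} + (0 + 0)\{b}) has moves —d→ n7
  n4 = (d.(0 + 0 + 0\{a,b,c}) + (b.(0 | 0) + a.0\{a,c,d})) | ((c.0)\{c,d} + (0 + 0)\{b}) has moves —a→ n5, —b→ n6, —d→ n7
  n5 = 0\{a,c,d} | ((c.0)\{c,d} + (0 + 0)\{b}) has moves ·
  n6 = 0 | 0 | ((c.0)\{c,d} + (0 + 0)\{b}) has moves ·
  n7 = (0 + 0 + 0\{a,b,c}) | ((c.0)\{c,d} + (0 + 0)\{b}) has moves ·
Bisimilarity quotient blocks:
  B0 = {m0}
  B1 = {m1, m2, m3, n1, n2, n3}
  B2 = {m5, m6, m7, n5, n6, n7}
  B3 = {m4}
  B4 = {n0}
  B5 = {n4}
m0 ∈ B0, n0 ∈ B4 → different blocks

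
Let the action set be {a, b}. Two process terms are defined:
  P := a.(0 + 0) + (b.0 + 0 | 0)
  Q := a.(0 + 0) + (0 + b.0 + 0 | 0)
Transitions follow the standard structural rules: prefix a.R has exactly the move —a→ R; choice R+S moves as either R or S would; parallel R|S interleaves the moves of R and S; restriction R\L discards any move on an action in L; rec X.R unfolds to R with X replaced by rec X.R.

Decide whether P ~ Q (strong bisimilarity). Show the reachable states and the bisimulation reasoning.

bisimilar

P's transition system — 3 states:
  p0 = a.(0 + 0) + (b.0 + 0 | 0) :: =a=> p1, =b=> p2
  p1 = 0 + 0 :: (no moves)
  p2 = 0 :: (no moves)
Q's transition system — 3 states:
  q0 = a.(0 + 0) + (0 + b.0 + 0 | 0) :: =a=> q1, =b=> q2
  q1 = 0 + 0 :: (no moves)
  q2 = 0 :: (no moves)
Coarsest stable partition (strong bisimilarity classes):
  B0 = {p0, q0}
  B1 = {p1, p2, q1, q2}
p0 ∈ B0, q0 ∈ B0 → same block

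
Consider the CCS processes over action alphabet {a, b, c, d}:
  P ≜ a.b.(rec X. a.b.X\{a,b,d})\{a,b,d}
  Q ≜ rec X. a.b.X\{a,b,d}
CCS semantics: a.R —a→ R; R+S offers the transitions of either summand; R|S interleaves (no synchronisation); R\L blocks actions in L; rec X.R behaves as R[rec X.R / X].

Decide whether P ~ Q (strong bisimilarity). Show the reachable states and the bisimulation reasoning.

P ~ Q

Reachable graph of P (3 states):
  m0 = a.b.(rec X. a.b.X\{a,b,d})\{a,b,d} ⊢ ··a··> m1
  m1 = b.(rec X. a.b.X\{a,b,d})\{a,b,d} ⊢ ··b··> m2
  m2 = (rec X. a.b.X\{a,b,d})\{a,b,d} ⊢ ·
Reachable graph of Q (3 states):
  n0 = rec X. a.b.X\{a,b,d} ⊢ ··a··> n1
  n1 = b.(rec X. a.b.X\{a,b,d})\{a,b,d} ⊢ ··b··> n2
  n2 = (rec X. a.b.X\{a,b,d})\{a,b,d} ⊢ ·
Bisimilarity quotient blocks:
  B0 = {m0, n0}
  B1 = {m1, n1}
  B2 = {m2, n2}
m0 ∈ B0, n0 ∈ B0 → same block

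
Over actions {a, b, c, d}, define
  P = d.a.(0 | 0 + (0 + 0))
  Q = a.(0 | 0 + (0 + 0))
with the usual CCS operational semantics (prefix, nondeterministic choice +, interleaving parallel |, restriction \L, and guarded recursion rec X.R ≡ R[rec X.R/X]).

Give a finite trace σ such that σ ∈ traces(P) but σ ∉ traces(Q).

d

LTS(P): 3 reachable states
  u0 = d.a.(0 | 0 + (0 + 0)) :: --d--▸ u1
  u1 = a.(0 | 0 + (0 + 0)) :: --a--▸ u2
  u2 = 0 | 0 + (0 + 0) :: deadlocked
LTS(Q): 2 reachable states
  v0 = a.(0 | 0 + (0 + 0)) :: --a--▸ v1
  v1 = 0 | 0 + (0 + 0) :: deadlocked
Run σ = ⟨d⟩ on P: start {u0}
  [1] d ⇒ {u1}
  — P admits the full trace.
Run σ = ⟨d⟩ on Q: start {v0}
  [1] d ⇒ no successor for Q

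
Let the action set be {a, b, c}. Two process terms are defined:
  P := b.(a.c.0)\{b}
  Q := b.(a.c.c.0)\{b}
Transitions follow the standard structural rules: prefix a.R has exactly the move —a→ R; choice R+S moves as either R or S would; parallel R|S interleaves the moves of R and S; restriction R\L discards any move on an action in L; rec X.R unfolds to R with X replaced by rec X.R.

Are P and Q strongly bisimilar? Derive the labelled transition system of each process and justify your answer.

Reachable graph of P (4 states):
  u0 = b.(a.c.0)\{b} ⊢ --b--▸ u1
  u1 = (a.c.0)\{b} ⊢ --a--▸ u2
  u2 = (c.0)\{b} ⊢ --c--▸ u3
  u3 = 0\{b} ⊢ deadlocked
Reachable graph of Q (5 states):
  v0 = b.(a.c.c.0)\{b} ⊢ --b--▸ v1
  v1 = (a.c.c.0)\{b} ⊢ --a--▸ v2
  v2 = (c.c.0)\{b} ⊢ --c--▸ v3
  v3 = (c.0)\{b} ⊢ --c--▸ v4
  v4 = 0\{b} ⊢ deadlocked
Bisimilarity quotient blocks:
  B0 = {u0}
  B1 = {u1}
  B2 = {u2, v3}
  B3 = {u3, v4}
  B4 = {v0}
  B5 = {v1}
  B6 = {v2}
u0 ∈ B0, v0 ∈ B4 → different blocks

NO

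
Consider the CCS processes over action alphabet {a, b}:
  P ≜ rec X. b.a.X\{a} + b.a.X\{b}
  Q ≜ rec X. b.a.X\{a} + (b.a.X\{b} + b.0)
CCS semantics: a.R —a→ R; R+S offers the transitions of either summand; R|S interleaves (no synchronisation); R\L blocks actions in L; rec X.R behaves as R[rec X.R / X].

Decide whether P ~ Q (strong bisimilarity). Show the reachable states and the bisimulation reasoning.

P's transition system — 7 states:
  s0 = rec X. b.a.X\{a} + b.a.X\{b} has moves —b→ s1, —b→ s2
  s1 = a.(rec X. b.a.X\{a} + b.a.X\{b})\{a} has moves —a→ s3
  s2 = a.(rec X. b.a.X\{a} + b.a.X\{b})\{b} has moves —a→ s4
  s3 = (rec X. b.a.X\{a} + b.a.X\{b})\{a} has moves —b→ s5, —b→ s6
  s4 = (rec X. b.a.X\{a} + b.a.X\{b})\{b} has moves (no moves)
  s5 = (a.(rec X. b.a.X\{a} + b.a.X\{b})\{a})\{a} has moves (no moves)
  s6 = (a.(rec X. b.a.X\{a} + b.a.X\{b})\{b})\{a} has moves (no moves)
Q's transition system — 9 states:
  t0 = rec X. b.a.X\{a} + (b.a.X\{b} + b.0) has moves —b→ t1, —b→ t2, —b→ t3
  t1 = 0 has moves (no moves)
  t2 = a.(rec X. b.a.X\{a} + (b.a.X\{b} + b.0))\{a} has moves —a→ t4
  t3 = a.(rec X. b.a.X\{a} + (b.a.X\{b} + b.0))\{b} has moves —a→ t5
  t4 = (rec X. b.a.X\{a} + (b.a.X\{b} + b.0))\{a} has moves —b→ t6, —b→ t7, —b→ t8
  t5 = (rec X. b.a.X\{a} + (b.a.X\{b} + b.0))\{b} has moves (no moves)
  t6 = (a.(rec X. b.a.X\{a} + (b.a.X\{b} + b.0))\{a})\{a} has moves (no moves)
  t7 = (a.(rec X. b.a.X\{a} + (b.a.X\{b} + b.0))\{b})\{a} has moves (no moves)
  t8 = 0\{a} has moves (no moves)
Partition-refinement fixed point:
  B0 = {s0}
  B1 = {s1, t2}
  B2 = {s3, t4}
  B3 = {s4, s5, s6, t1, t5, t6, t7, t8}
  B4 = {s2, t3}
  B5 = {t0}
s0 ∈ B0, t0 ∈ B5 → different blocks

P ≁ Q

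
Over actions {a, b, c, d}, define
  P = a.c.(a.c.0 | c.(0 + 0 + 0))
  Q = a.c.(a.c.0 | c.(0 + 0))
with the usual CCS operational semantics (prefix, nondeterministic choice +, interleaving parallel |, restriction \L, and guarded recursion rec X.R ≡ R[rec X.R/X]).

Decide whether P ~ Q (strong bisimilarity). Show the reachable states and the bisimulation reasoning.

YES

P's transition system — 8 states:
  p0 = a.c.(a.c.0 | c.(0 + 0 + 0)) → -a-> p1
  p1 = c.(a.c.0 | c.(0 + 0 + 0)) → -c-> p2
  p2 = a.c.0 | c.(0 + 0 + 0) → -a-> p3, -c-> p4
  p3 = c.0 | c.(0 + 0 + 0) → -c-> p5, -c-> p6
  p4 = a.c.0 | (0 + 0 + 0) → -a-> p6
  p5 = 0 | c.(0 + 0 + 0) → -c-> p7
  p6 = c.0 | (0 + 0 + 0) → -c-> p7
  p7 = 0 | (0 + 0 + 0) → ·
Q's transition system — 8 states:
  q0 = a.c.(a.c.0 | c.(0 + 0)) → -a-> q1
  q1 = c.(a.c.0 | c.(0 + 0)) → -c-> q2
  q2 = a.c.0 | c.(0 + 0) → -a-> q3, -c-> q4
  q3 = c.0 | c.(0 + 0) → -c-> q5, -c-> q6
  q4 = a.c.0 | (0 + 0) → -a-> q6
  q5 = 0 | c.(0 + 0) → -c-> q7
  q6 = c.0 | (0 + 0) → -c-> q7
  q7 = 0 | (0 + 0) → ·
Coarsest stable partition (strong bisimilarity classes):
  B0 = {p0, q0}
  B1 = {p1, q1}
  B2 = {p2, q2}
  B3 = {p4, q4}
  B4 = {p5, p6, q5, q6}
  B5 = {p7, q7}
  B6 = {p3, q3}
p0 ∈ B0, q0 ∈ B0 → same block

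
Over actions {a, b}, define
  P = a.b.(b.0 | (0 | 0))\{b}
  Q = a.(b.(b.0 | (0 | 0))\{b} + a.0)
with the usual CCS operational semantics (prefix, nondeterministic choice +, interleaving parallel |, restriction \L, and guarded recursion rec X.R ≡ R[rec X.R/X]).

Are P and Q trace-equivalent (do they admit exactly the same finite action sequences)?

trace-distinct — witness ⟨aa⟩

Reachable graph of P (3 states):
  u0 = a.b.(b.0 | (0 | 0))\{b} :: --a--▸ u1
  u1 = b.(b.0 | (0 | 0))\{b} :: --b--▸ u2
  u2 = (b.0 | (0 | 0))\{b} :: deadlocked
Reachable graph of Q (4 states):
  v0 = a.(b.(b.0 | (0 | 0))\{b} + a.0) :: --a--▸ v1
  v1 = b.(b.0 | (0 | 0))\{b} + a.0 :: --a--▸ v2, --b--▸ v3
  v2 = 0 :: deadlocked
  v3 = (b.0 | (0 | 0))\{b} :: deadlocked
Executing aa from Q (initial set {v0}):
  [1] a ⇒ {v1}
  [2] a ⇒ {v2}
  ✓ Q
Executing aa from P (initial set {u0}):
  [1] a ⇒ {u1}
  [2] a ⇒ ∅  — P cannot continue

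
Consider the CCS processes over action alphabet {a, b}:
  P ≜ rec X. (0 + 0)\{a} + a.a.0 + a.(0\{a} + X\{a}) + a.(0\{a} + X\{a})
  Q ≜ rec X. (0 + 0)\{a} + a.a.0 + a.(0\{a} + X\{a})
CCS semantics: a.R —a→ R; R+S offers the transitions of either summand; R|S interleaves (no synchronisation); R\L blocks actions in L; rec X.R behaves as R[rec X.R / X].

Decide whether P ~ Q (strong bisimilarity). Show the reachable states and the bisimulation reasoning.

bisimilar

P's transition system — 4 states:
  m0 = rec X. (0 + 0)\{a} + a.a.0 + a.(0\{a} + X\{a}) + a.(0\{a} + X\{a}) | =a=> m1, =a=> m2
  m1 = 0\{a} + (rec X. (0 + 0)\{a} + a.a.0 + a.(0\{a} + X\{a}) + a.(0\{a} + X\{a}))\{a} | ∅
  m2 = a.0 | =a=> m3
  m3 = 0 | ∅
Q's transition system — 4 states:
  n0 = rec X. (0 + 0)\{a} + a.a.0 + a.(0\{a} + X\{a}) | =a=> n1, =a=> n2
  n1 = 0\{a} + (rec X. (0 + 0)\{a} + a.a.0 + a.(0\{a} + X\{a}))\{a} | ∅
  n2 = a.0 | =a=> n3
  n3 = 0 | ∅
Partition-refinement fixed point:
  B0 = {m0, n0}
  B1 = {m1, m3, n1, n3}
  B2 = {m2, n2}
m0 ∈ B0, n0 ∈ B0 → same block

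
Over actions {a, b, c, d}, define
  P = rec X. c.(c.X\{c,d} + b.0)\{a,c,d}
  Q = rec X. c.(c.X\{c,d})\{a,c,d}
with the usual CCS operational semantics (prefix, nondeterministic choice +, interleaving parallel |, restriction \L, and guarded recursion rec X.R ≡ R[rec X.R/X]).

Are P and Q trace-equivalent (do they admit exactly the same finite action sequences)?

P's transition system — 3 states:
  u0 = rec X. c.(c.X\{c,d} + b.0)\{a,c,d} has moves —c→ u1
  u1 = (c.(rec X. c.(c.X\{c,d} + b.0)\{a,c,d})\{c,d} + b.0)\{a,c,d} has moves —b→ u2
  u2 = 0\{a,c,d} has moves (no moves)
Q's transition system — 2 states:
  v0 = rec X. c.(c.X\{c,d})\{a,c,d} has moves —c→ v1
  v1 = (c.(rec X. c.(c.X\{c,d})\{a,c,d})\{c,d})\{a,c,d} has moves (no moves)
Run σ = ⟨cb⟩ on P: start {u0}
  [1] c ⇒ {u1}
  [2] b ⇒ {u2}
  P completes σ.
Run σ = ⟨cb⟩ on Q: start {v0}
  [1] c ⇒ {v1}
  [2] b ⇒ ∅ (Q stuck)

traces(P) ≠ traces(Q) — witness ⟨cb⟩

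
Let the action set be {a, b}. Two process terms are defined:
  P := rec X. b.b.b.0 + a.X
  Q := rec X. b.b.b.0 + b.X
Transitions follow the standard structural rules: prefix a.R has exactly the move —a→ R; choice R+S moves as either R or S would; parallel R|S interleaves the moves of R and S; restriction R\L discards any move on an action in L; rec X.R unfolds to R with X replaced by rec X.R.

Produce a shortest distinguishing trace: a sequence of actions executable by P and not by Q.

a

Reachable graph of P (4 states):
  p0 = rec X. b.b.b.0 + a.X :: -a-> p0, -b-> p1
  p1 = b.b.0 :: -b-> p2
  p2 = b.0 :: -b-> p3
  p3 = 0 :: ·
Reachable graph of Q (4 states):
  q0 = rec X. b.b.b.0 + b.X :: -b-> q0, -b-> q1
  q1 = b.b.0 :: -b-> q2
  q2 = b.0 :: -b-> q3
  q3 = 0 :: ·
Executing a from P (initial set {p0}):
  after a @ step 1: {p0}
  P completes σ.
Executing a from Q (initial set {q0}):
  after a @ step 1: ∅ (Q stuck)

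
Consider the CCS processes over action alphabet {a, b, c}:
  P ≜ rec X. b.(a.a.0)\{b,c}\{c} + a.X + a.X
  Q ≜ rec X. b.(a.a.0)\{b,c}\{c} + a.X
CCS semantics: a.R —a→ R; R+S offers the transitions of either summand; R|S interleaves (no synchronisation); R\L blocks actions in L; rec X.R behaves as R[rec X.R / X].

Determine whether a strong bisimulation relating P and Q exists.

bisimilar

Reachable graph of P (4 states):
  p0 = rec X. b.(a.a.0)\{b,c}\{c} + a.X + a.X | —a→ p0, —b→ p1
  p1 = (a.a.0)\{b,c}\{c} | —a→ p2
  p2 = (a.0)\{b,c}\{c} | —a→ p3
  p3 = 0\{b,c}\{c} | stopped
Reachable graph of Q (4 states):
  q0 = rec X. b.(a.a.0)\{b,c}\{c} + a.X | —a→ q0, —b→ q1
  q1 = (a.a.0)\{b,c}\{c} | —a→ q2
  q2 = (a.0)\{b,c}\{c} | —a→ q3
  q3 = 0\{b,c}\{c} | stopped
Coarsest stable partition (strong bisimilarity classes):
  B0 = {p0, q0}
  B1 = {p1, q1}
  B2 = {p2, q2}
  B3 = {p3, q3}
p0 ∈ B0, q0 ∈ B0 → same block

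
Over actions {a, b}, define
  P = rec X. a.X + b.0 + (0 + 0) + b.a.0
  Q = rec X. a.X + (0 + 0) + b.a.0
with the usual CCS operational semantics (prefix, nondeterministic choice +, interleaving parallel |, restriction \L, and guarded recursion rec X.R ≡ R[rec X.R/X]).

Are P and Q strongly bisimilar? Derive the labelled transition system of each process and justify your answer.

not bisimilar

P's transition system — 3 states:
  u0 = rec X. a.X + b.0 + (0 + 0) + b.a.0 has moves ··a··> u0, ··b··> u1, ··b··> u2
  u1 = 0 has moves (no moves)
  u2 = a.0 has moves ··a··> u1
Q's transition system — 3 states:
  v0 = rec X. a.X + (0 + 0) + b.a.0 has moves ··a··> v0, ··b··> v1
  v1 = a.0 has moves ··a··> v2
  v2 = 0 has moves (no moves)
Partition-refinement fixed point:
  B0 = {u0}
  B1 = {u2, v1}
  B2 = {u1, v2}
  B3 = {v0}
u0 ∈ B0, v0 ∈ B3 → different blocks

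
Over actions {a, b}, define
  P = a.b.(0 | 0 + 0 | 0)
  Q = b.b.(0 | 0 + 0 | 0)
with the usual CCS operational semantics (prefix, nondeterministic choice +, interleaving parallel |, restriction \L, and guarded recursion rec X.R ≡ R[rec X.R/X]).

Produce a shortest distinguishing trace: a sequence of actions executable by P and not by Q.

a

LTS(P): 3 reachable states
  m0 = a.b.(0 | 0 + 0 | 0) → =a=> m1
  m1 = b.(0 | 0 + 0 | 0) → =b=> m2
  m2 = 0 | 0 + 0 | 0 → ·
LTS(Q): 3 reachable states
  n0 = b.b.(0 | 0 + 0 | 0) → =b=> n1
  n1 = b.(0 | 0 + 0 | 0) → =b=> n2
  n2 = 0 | 0 + 0 | 0 → ·
Run σ = ⟨a⟩ on P: start {m0}
  after a @ step 1: {m1}
  P completes σ.
Run σ = ⟨a⟩ on Q: start {n0}
  after a @ step 1: ∅  — Q cannot continue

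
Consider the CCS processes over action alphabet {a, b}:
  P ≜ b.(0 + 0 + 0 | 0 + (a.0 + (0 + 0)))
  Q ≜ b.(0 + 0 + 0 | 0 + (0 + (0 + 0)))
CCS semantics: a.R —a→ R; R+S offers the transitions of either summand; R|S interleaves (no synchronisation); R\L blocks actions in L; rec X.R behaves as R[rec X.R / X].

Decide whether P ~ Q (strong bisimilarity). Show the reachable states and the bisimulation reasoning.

LTS(P): 3 reachable states
  p0 = b.(0 + 0 + 0 | 0 + (a.0 + (0 + 0))) :: --b--▸ p1
  p1 = 0 + 0 + 0 | 0 + (a.0 + (0 + 0)) :: --a--▸ p2
  p2 = 0 :: stopped
LTS(Q): 2 reachable states
  q0 = b.(0 + 0 + 0 | 0 + (0 + (0 + 0))) :: --b--▸ q1
  q1 = 0 + 0 + 0 | 0 + (0 + (0 + 0)) :: stopped
Partition-refinement fixed point:
  B0 = {p0}
  B1 = {p1}
  B2 = {p2, q1}
  B3 = {q0}
p0 ∈ B0, q0 ∈ B3 → different blocks

not bisimilar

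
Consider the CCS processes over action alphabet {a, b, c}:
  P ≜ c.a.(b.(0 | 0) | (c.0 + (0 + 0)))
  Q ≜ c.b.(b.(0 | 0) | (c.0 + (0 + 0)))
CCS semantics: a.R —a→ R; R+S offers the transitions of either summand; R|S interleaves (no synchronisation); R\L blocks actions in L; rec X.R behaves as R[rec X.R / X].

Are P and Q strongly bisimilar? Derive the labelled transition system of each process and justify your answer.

LTS(P): 6 reachable states
  s0 = c.a.(b.(0 | 0) | (c.0 + (0 + 0))) → —c→ s1
  s1 = a.(b.(0 | 0) | (c.0 + (0 + 0))) → —a→ s2
  s2 = b.(0 | 0) | (c.0 + (0 + 0)) → —b→ s3, —c→ s4
  s3 = 0 | 0 | (c.0 + (0 + 0)) → —c→ s5
  s4 = b.(0 | 0) | 0 → —b→ s5
  s5 = 0 | 0 | 0 → ·
LTS(Q): 6 reachable states
  t0 = c.b.(b.(0 | 0) | (c.0 + (0 + 0))) → —c→ t1
  t1 = b.(b.(0 | 0) | (c.0 + (0 + 0))) → —b→ t2
  t2 = b.(0 | 0) | (c.0 + (0 + 0)) → —b→ t3, —c→ t4
  t3 = 0 | 0 | (c.0 + (0 + 0)) → —c→ t5
  t4 = b.(0 | 0) | 0 → —b→ t5
  t5 = 0 | 0 | 0 → ·
Bisimilarity quotient blocks:
  B0 = {s0}
  B1 = {s1}
  B2 = {s2, t2}
  B3 = {s3, t3}
  B4 = {s5, t5}
  B5 = {s4, t4}
  B6 = {t0}
  B7 = {t1}
s0 ∈ B0, t0 ∈ B6 → different blocks

P ≁ Q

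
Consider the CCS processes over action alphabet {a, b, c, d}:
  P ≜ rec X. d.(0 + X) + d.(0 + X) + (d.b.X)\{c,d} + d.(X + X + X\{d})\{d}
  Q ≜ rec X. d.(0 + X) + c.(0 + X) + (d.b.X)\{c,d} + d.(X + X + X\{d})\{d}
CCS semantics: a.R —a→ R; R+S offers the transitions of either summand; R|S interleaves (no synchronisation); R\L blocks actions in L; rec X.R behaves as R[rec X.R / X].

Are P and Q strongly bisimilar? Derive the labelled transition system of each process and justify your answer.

P ≁ Q

LTS(P): 3 reachable states
  s0 = rec X. d.(0 + X) + d.(0 + X) + (d.b.X)\{c,d} + d.(X + X + X\{d})\{d} → --d--▸ s1, --d--▸ s2
  s1 = ((rec X. d.(0 + X) + d.(0 + X) + (d.b.X)\{c,d} + d.(X + X + X\{d})\{d}) + (rec X. d.(0 + X) + d.(0 + X) + (d.b.X)\{c,d} + d.(X + X + X\{d})\{d}) + (rec X. d.(0 + X) + d.(0 + X) + (d.b.X)\{c,d} + d.(X + X + X\{d})\{d})\{d})\{d} → stopped
  s2 = 0 + (rec X. d.(0 + X) + d.(0 + X) + (d.b.X)\{c,d} + d.(X + X + X\{d})\{d}) → --d--▸ s1, --d--▸ s2
LTS(Q): 5 reachable states
  t0 = rec X. d.(0 + X) + c.(0 + X) + (d.b.X)\{c,d} + d.(X + X + X\{d})\{d} → --c--▸ t1, --d--▸ t1, --d--▸ t2
  t1 = 0 + (rec X. d.(0 + X) + c.(0 + X) + (d.b.X)\{c,d} + d.(X + X + X\{d})\{d}) → --c--▸ t1, --d--▸ t1, --d--▸ t2
  t2 = ((rec X. d.(0 + X) + c.(0 + X) + (d.b.X)\{c,d} + d.(X + X + X\{d})\{d}) + (rec X. d.(0 + X) + c.(0 + X) + (d.b.X)\{c,d} + d.(X + X + X\{d})\{d}) + (rec X. d.(0 + X) + c.(0 + X) + (d.b.X)\{c,d} + d.(X + X + X\{d})\{d})\{d})\{d} → --c--▸ t3, --c--▸ t4
  t3 = (0 + (rec X. d.(0 + X) + c.(0 + X) + (d.b.X)\{c,d} + d.(X + X + X\{d})\{d}))\{d} → --c--▸ t3
  t4 = (0 + (rec X. d.(0 + X) + c.(0 + X) + (d.b.X)\{c,d} + d.(X + X + X\{d})\{d}))\{d}\{d} → --c--▸ t4
Coarsest stable partition (strong bisimilarity classes):
  B0 = {s0, s2}
  B1 = {s1}
  B2 = {t0, t1}
  B3 = {t2, t3, t4}
s0 ∈ B0, t0 ∈ B2 → different blocks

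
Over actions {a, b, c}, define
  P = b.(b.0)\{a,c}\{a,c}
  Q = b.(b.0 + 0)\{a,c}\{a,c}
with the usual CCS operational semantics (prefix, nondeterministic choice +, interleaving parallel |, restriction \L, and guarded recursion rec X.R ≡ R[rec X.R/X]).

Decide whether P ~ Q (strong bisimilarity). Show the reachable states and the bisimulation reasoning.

Reachable graph of P (3 states):
  s0 = b.(b.0)\{a,c}\{a,c} :: -b-> s1
  s1 = (b.0)\{a,c}\{a,c} :: -b-> s2
  s2 = 0\{a,c}\{a,c} :: (no moves)
Reachable graph of Q (3 states):
  t0 = b.(b.0 + 0)\{a,c}\{a,c} :: -b-> t1
  t1 = (b.0 + 0)\{a,c}\{a,c} :: -b-> t2
  t2 = 0\{a,c}\{a,c} :: (no moves)
Coarsest stable partition (strong bisimilarity classes):
  B0 = {s0, t0}
  B1 = {s1, t1}
  B2 = {s2, t2}
s0 ∈ B0, t0 ∈ B0 → same block

P ~ Q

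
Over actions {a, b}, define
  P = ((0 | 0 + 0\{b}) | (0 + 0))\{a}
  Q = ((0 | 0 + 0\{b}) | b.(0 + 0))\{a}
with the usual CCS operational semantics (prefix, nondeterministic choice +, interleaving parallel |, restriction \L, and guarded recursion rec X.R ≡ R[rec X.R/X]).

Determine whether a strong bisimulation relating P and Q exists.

NO

LTS(P): 1 reachable states
  s0 = ((0 | 0 + 0\{b}) | (0 + 0))\{a} | stopped
LTS(Q): 2 reachable states
  t0 = ((0 | 0 + 0\{b}) | b.(0 + 0))\{a} | --b--▸ t1
  t1 = ((0 | 0 + 0\{b}) | (0 + 0))\{a} | stopped
Partition-refinement fixed point:
  B0 = {s0, t1}
  B1 = {t0}
s0 ∈ B0, t0 ∈ B1 → different blocks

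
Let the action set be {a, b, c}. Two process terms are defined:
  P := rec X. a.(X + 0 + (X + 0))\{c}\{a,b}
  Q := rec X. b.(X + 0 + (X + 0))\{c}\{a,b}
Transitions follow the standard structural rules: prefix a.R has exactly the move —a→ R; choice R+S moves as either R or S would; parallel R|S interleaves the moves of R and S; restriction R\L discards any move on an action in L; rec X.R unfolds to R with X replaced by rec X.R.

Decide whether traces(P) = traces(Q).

Reachable graph of P (2 states):
  u0 = rec X. a.(X + 0 + (X + 0))\{c}\{a,b} → =a=> u1
  u1 = ((rec X. a.(X + 0 + (X + 0))\{c}\{a,b}) + 0 + ((rec X. a.(X + 0 + (X + 0))\{c}\{a,b}) + 0))\{c}\{a,b} → ·
Reachable graph of Q (2 states):
  v0 = rec X. b.(X + 0 + (X + 0))\{c}\{a,b} → =b=> v1
  v1 = ((rec X. b.(X + 0 + (X + 0))\{c}\{a,b}) + 0 + ((rec X. b.(X + 0 + (X + 0))\{c}\{a,b}) + 0))\{c}\{a,b} → ·
Executing a from P (initial set {u0}):
  step 1 (a): {u1}
  P completes σ.
Executing a from Q (initial set {v0}):
  step 1 (a): ∅  — Q cannot continue

traces(P) ≠ traces(Q) — witness ⟨a⟩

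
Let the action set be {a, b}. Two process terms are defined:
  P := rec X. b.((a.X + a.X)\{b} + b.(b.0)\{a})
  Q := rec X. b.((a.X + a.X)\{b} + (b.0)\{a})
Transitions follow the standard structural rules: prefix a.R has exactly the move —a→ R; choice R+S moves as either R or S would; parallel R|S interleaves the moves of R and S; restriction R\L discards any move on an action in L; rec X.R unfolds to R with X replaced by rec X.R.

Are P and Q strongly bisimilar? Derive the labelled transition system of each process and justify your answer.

P ≁ Q

LTS(P): 5 reachable states
  m0 = rec X. b.((a.X + a.X)\{b} + b.(b.0)\{a}) ⊢ —b→ m1
  m1 = (a.(rec X. b.((a.X + a.X)\{b} + b.(b.0)\{a})) + a.(rec X. b.((a.X + a.X)\{b} + b.(b.0)\{a})))\{b} + b.(b.0)\{a} ⊢ —a→ m2, —b→ m3
  m2 = (rec X. b.((a.X + a.X)\{b} + b.(b.0)\{a}))\{b} ⊢ stopped
  m3 = (b.0)\{a} ⊢ —b→ m4
  m4 = 0\{a} ⊢ stopped
LTS(Q): 4 reachable states
  n0 = rec X. b.((a.X + a.X)\{b} + (b.0)\{a}) ⊢ —b→ n1
  n1 = (a.(rec X. b.((a.X + a.X)\{b} + (b.0)\{a})) + a.(rec X. b.((a.X + a.X)\{b} + (b.0)\{a})))\{b} + (b.0)\{a} ⊢ —a→ n2, —b→ n3
  n2 = (rec X. b.((a.X + a.X)\{b} + (b.0)\{a}))\{b} ⊢ stopped
  n3 = 0\{a} ⊢ stopped
Coarsest stable partition (strong bisimilarity classes):
  B0 = {m0}
  B1 = {m1}
  B2 = {m2, m4, n2, n3}
  B3 = {m3}
  B4 = {n0}
  B5 = {n1}
m0 ∈ B0, n0 ∈ B4 → different blocks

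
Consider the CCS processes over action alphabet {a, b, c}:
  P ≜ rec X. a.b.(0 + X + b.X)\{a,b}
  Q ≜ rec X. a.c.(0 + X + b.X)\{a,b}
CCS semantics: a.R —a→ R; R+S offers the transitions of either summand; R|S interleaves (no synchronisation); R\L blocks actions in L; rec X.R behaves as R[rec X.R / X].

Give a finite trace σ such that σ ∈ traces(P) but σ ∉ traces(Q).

ab

P's transition system — 3 states:
  u0 = rec X. a.b.(0 + X + b.X)\{a,b} → -a-> u1
  u1 = b.(0 + (rec X. a.b.(0 + X + b.X)\{a,b}) + b.(rec X. a.b.(0 + X + b.X)\{a,b}))\{a,b} → -b-> u2
  u2 = (0 + (rec X. a.b.(0 + X + b.X)\{a,b}) + b.(rec X. a.b.(0 + X + b.X)\{a,b}))\{a,b} → stopped
Q's transition system — 3 states:
  v0 = rec X. a.c.(0 + X + b.X)\{a,b} → -a-> v1
  v1 = c.(0 + (rec X. a.c.(0 + X + b.X)\{a,b}) + b.(rec X. a.c.(0 + X + b.X)\{a,b}))\{a,b} → -c-> v2
  v2 = (0 + (rec X. a.c.(0 + X + b.X)\{a,b}) + b.(rec X. a.c.(0 + X + b.X)\{a,b}))\{a,b} → stopped
Trace ⟨ab⟩ through P, begin at {u0}:
  step 1 (a): {u1}
  step 2 (b): {u2}
  ✓ P
Trace ⟨ab⟩ through Q, begin at {v0}:
  step 1 (a): {v1}
  step 2 (b): ∅  — Q cannot continue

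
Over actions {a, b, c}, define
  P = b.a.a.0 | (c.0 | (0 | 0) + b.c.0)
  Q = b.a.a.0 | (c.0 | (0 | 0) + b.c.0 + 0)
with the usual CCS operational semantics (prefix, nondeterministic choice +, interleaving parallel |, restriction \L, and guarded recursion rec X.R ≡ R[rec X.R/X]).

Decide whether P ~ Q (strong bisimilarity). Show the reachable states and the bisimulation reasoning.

bisimilar

P's transition system — 16 states:
  s0 = b.a.a.0 | (c.0 | (0 | 0) + b.c.0) ⊢ --b--▸ s1, --b--▸ s2, --c--▸ s3
  s1 = a.a.0 | (c.0 | (0 | 0) + b.c.0) ⊢ --a--▸ s4, --b--▸ s5, --c--▸ s6
  s2 = b.a.a.0 | c.0 ⊢ --b--▸ s5, --c--▸ s7
  s3 = b.a.a.0 | (0 | (0 | 0)) ⊢ --b--▸ s6
  s4 = a.0 | (c.0 | (0 | 0) + b.c.0) ⊢ --a--▸ s8, --b--▸ s9, --c--▸ s10
  s5 = a.a.0 | c.0 ⊢ --a--▸ s9, --c--▸ s11
  s6 = a.a.0 | (0 | (0 | 0)) ⊢ --a--▸ s10
  s7 = b.a.a.0 | 0 ⊢ --b--▸ s11
  s8 = 0 | (c.0 | (0 | 0) + b.c.0) ⊢ --b--▸ s12, --c--▸ s13
  s9 = a.0 | c.0 ⊢ --a--▸ s12, --c--▸ s14
  s10 = a.0 | (0 | (0 | 0)) ⊢ --a--▸ s13
  s11 = a.a.0 | 0 ⊢ --a--▸ s14
  s12 = 0 | c.0 ⊢ --c--▸ s15
  s13 = 0 | (0 | (0 | 0)) ⊢ deadlocked
  s14 = a.0 | 0 ⊢ --a--▸ s15
  s15 = 0 | 0 ⊢ deadlocked
Q's transition system — 16 states:
  t0 = b.a.a.0 | (c.0 | (0 | 0) + b.c.0 + 0) ⊢ --b--▸ t1, --b--▸ t2, --c--▸ t3
  t1 = a.a.0 | (c.0 | (0 | 0) + b.c.0 + 0) ⊢ --a--▸ t4, --b--▸ t5, --c--▸ t6
  t2 = b.a.a.0 | c.0 ⊢ --b--▸ t5, --c--▸ t7
  t3 = b.a.a.0 | (0 | (0 | 0)) ⊢ --b--▸ t6
  t4 = a.0 | (c.0 | (0 | 0) + b.c.0 + 0) ⊢ --a--▸ t8, --b--▸ t9, --c--▸ t10
  t5 = a.a.0 | c.0 ⊢ --a--▸ t9, --c--▸ t11
  t6 = a.a.0 | (0 | (0 | 0)) ⊢ --a--▸ t10
  t7 = b.a.a.0 | 0 ⊢ --b--▸ t11
  t8 = 0 | (c.0 | (0 | 0) + b.c.0 + 0) ⊢ --b--▸ t12, --c--▸ t13
  t9 = a.0 | c.0 ⊢ --a--▸ t12, --c--▸ t14
  t10 = a.0 | (0 | (0 | 0)) ⊢ --a--▸ t13
  t11 = a.a.0 | 0 ⊢ --a--▸ t14
  t12 = 0 | c.0 ⊢ --c--▸ t15
  t13 = 0 | (0 | (0 | 0)) ⊢ deadlocked
  t14 = a.0 | 0 ⊢ --a--▸ t15
  t15 = 0 | 0 ⊢ deadlocked
Partition-refinement fixed point:
  B0 = {s0, t0}
  B1 = {s1, t1}
  B2 = {s5, t5}
  B3 = {s11, s6, t11, t6}
  B4 = {s10, s14, t10, t14}
  B5 = {s13, s15, t13, t15}
  B6 = {s9, t9}
  B7 = {s12, t12}
  B8 = {s4, t4}
  B9 = {s8, t8}
  B10 = {s3, s7, t3, t7}
  B11 = {s2, t2}
s0 ∈ B0, t0 ∈ B0 → same block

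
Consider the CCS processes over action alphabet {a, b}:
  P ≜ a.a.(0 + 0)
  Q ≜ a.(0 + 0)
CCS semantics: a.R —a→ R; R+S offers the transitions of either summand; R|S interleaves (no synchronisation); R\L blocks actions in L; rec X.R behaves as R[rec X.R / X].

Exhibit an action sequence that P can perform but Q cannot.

aa

LTS(P): 3 reachable states
  u0 = a.a.(0 + 0) → --a--▸ u1
  u1 = a.(0 + 0) → --a--▸ u2
  u2 = 0 + 0 → deadlocked
LTS(Q): 2 reachable states
  v0 = a.(0 + 0) → --a--▸ v1
  v1 = 0 + 0 → deadlocked
Run σ = ⟨aa⟩ on P: start {u0}
  after a @ step 1: {u1}
  after a @ step 2: {u2}
  — P admits the full trace.
Run σ = ⟨aa⟩ on Q: start {v0}
  after a @ step 1: {v1}
  after a @ step 2: ∅  — Q cannot continue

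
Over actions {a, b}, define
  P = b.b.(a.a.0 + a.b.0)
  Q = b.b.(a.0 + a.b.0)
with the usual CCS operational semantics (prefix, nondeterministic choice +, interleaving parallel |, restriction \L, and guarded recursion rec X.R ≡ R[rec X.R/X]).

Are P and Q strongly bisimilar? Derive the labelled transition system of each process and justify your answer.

P ≁ Q

LTS(P): 6 reachable states
  m0 = b.b.(a.a.0 + a.b.0) :: —b→ m1
  m1 = b.(a.a.0 + a.b.0) :: —b→ m2
  m2 = a.a.0 + a.b.0 :: —a→ m3, —a→ m4
  m3 = a.0 :: —a→ m5
  m4 = b.0 :: —b→ m5
  m5 = 0 :: ∅
LTS(Q): 5 reachable states
  n0 = b.b.(a.0 + a.b.0) :: —b→ n1
  n1 = b.(a.0 + a.b.0) :: —b→ n2
  n2 = a.0 + a.b.0 :: —a→ n3, —a→ n4
  n3 = 0 :: ∅
  n4 = b.0 :: —b→ n3
Partition-refinement fixed point:
  B0 = {m0}
  B1 = {m1}
  B2 = {m2}
  B3 = {m4, n4}
  B4 = {m5, n3}
  B5 = {m3}
  B6 = {n0}
  B7 = {n1}
  B8 = {n2}
m0 ∈ B0, n0 ∈ B6 → different blocks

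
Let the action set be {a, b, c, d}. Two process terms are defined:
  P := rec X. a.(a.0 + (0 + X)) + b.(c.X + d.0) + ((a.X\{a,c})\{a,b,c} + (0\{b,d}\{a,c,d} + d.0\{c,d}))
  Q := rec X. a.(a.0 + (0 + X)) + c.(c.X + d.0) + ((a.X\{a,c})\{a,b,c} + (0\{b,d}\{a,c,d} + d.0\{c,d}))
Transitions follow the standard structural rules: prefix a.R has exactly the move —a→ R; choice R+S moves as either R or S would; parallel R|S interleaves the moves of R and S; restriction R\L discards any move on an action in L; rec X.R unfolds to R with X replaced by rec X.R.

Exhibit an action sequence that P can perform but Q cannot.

P's transition system — 5 states:
  s0 = rec X. a.(a.0 + (0 + X)) + b.(c.X + d.0) + ((a.X\{a,c})\{a,b,c} + (0\{b,d}\{a,c,d} + d.0\{c,d})) → —a→ s1, —b→ s2, —d→ s3
  s1 = a.0 + (0 + (rec X. a.(a.0 + (0 + X)) + b.(c.X + d.0) + ((a.X\{a,c})\{a,b,c} + (0\{b,d}\{a,c,d} + d.0\{c,d})))) → —a→ s1, —a→ s4, —b→ s2, —d→ s3
  s2 = c.(rec X. a.(a.0 + (0 + X)) + b.(c.X + d.0) + ((a.X\{a,c})\{a,b,c} + (0\{b,d}\{a,c,d} + d.0\{c,d}))) + d.0 → —c→ s0, —d→ s4
  s3 = 0\{c,d} → deadlocked
  s4 = 0 → deadlocked
Q's transition system — 5 states:
  t0 = rec X. a.(a.0 + (0 + X)) + c.(c.X + d.0) + ((a.X\{a,c})\{a,b,c} + (0\{b,d}\{a,c,d} + d.0\{c,d})) → —a→ t1, —c→ t2, —d→ t3
  t1 = a.0 + (0 + (rec X. a.(a.0 + (0 + X)) + c.(c.X + d.0) + ((a.X\{a,c})\{a,b,c} + (0\{b,d}\{a,c,d} + d.0\{c,d})))) → —a→ t1, —a→ t4, —c→ t2, —d→ t3
  t2 = c.(rec X. a.(a.0 + (0 + X)) + c.(c.X + d.0) + ((a.X\{a,c})\{a,b,c} + (0\{b,d}\{a,c,d} + d.0\{c,d}))) + d.0 → —c→ t0, —d→ t4
  t3 = 0\{c,d} → deadlocked
  t4 = 0 → deadlocked
Run σ = ⟨b⟩ on P: start {s0}
  after b @ step 1: {s2}
  — P admits the full trace.
Run σ = ⟨b⟩ on Q: start {t0}
  after b @ step 1: ∅  — Q cannot continue

b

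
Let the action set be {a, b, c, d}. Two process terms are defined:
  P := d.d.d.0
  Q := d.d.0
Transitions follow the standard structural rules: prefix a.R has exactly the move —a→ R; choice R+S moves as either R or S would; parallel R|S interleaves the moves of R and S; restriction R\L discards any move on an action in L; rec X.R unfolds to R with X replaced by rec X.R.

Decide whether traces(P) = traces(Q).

P's transition system — 4 states:
  m0 = d.d.d.0 | ··d··> m1
  m1 = d.d.0 | ··d··> m2
  m2 = d.0 | ··d··> m3
  m3 = 0 | deadlocked
Q's transition system — 3 states:
  n0 = d.d.0 | ··d··> n1
  n1 = d.0 | ··d··> n2
  n2 = 0 | deadlocked
Run σ = ⟨ddd⟩ on P: start {m0}
  step 1 (d): {m1}
  step 2 (d): {m2}
  step 3 (d): {m3}
  — P admits the full trace.
Run σ = ⟨ddd⟩ on Q: start {n0}
  step 1 (d): {n1}
  step 2 (d): {n2}
  step 3 (d): no successor for Q

traces(P) ≠ traces(Q) — witness ⟨ddd⟩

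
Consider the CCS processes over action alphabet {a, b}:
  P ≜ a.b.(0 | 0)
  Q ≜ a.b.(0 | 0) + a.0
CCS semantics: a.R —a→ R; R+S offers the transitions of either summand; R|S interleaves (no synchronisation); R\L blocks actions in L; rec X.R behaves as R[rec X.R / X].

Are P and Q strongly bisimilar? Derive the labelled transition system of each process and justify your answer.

P's transition system — 3 states:
  p0 = a.b.(0 | 0) :: --a--▸ p1
  p1 = b.(0 | 0) :: --b--▸ p2
  p2 = 0 | 0 :: ·
Q's transition system — 4 states:
  q0 = a.b.(0 | 0) + a.0 :: --a--▸ q1, --a--▸ q2
  q1 = 0 :: ·
  q2 = b.(0 | 0) :: --b--▸ q3
  q3 = 0 | 0 :: ·
Partition-refinement fixed point:
  B0 = {p0}
  B1 = {p1, q2}
  B2 = {p2, q1, q3}
  B3 = {q0}
p0 ∈ B0, q0 ∈ B3 → different blocks

P ≁ Q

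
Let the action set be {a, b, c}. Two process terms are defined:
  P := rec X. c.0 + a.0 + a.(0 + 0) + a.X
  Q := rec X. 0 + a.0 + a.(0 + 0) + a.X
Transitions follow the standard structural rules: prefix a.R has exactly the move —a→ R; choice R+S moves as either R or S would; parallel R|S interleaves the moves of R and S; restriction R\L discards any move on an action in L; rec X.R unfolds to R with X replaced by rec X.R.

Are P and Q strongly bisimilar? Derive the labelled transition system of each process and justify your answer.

not bisimilar

P's transition system — 3 states:
  p0 = rec X. c.0 + a.0 + a.(0 + 0) + a.X | =a=> p0, =a=> p1, =a=> p2, =c=> p1
  p1 = 0 | ∅
  p2 = 0 + 0 | ∅
Q's transition system — 3 states:
  q0 = rec X. 0 + a.0 + a.(0 + 0) + a.X | =a=> q0, =a=> q1, =a=> q2
  q1 = 0 | ∅
  q2 = 0 + 0 | ∅
Partition-refinement fixed point:
  B0 = {p0}
  B1 = {p1, p2, q1, q2}
  B2 = {q0}
p0 ∈ B0, q0 ∈ B2 → different blocks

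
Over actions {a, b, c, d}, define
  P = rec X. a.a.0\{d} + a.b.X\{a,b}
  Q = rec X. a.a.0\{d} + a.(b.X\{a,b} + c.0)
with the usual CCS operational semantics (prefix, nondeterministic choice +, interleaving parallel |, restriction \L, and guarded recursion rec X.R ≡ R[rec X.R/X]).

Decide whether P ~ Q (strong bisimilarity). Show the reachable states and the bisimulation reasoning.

P's transition system — 5 states:
  s0 = rec X. a.a.0\{d} + a.b.X\{a,b} ⊢ ··a··> s1, ··a··> s2
  s1 = a.0\{d} ⊢ ··a··> s3
  s2 = b.(rec X. a.a.0\{d} + a.b.X\{a,b})\{a,b} ⊢ ··b··> s4
  s3 = 0\{d} ⊢ ·
  s4 = (rec X. a.a.0\{d} + a.b.X\{a,b})\{a,b} ⊢ ·
Q's transition system — 6 states:
  t0 = rec X. a.a.0\{d} + a.(b.X\{a,b} + c.0) ⊢ ··a··> t1, ··a··> t2
  t1 = a.0\{d} ⊢ ··a··> t3
  t2 = b.(rec X. a.a.0\{d} + a.(b.X\{a,b} + c.0))\{a,b} + c.0 ⊢ ··b··> t4, ··c··> t5
  t3 = 0\{d} ⊢ ·
  t4 = (rec X. a.a.0\{d} + a.(b.X\{a,b} + c.0))\{a,b} ⊢ ·
  t5 = 0 ⊢ ·
Coarsest stable partition (strong bisimilarity classes):
  B0 = {s0}
  B1 = {s2}
  B2 = {s3, s4, t3, t4, t5}
  B3 = {s1, t1}
  B4 = {t0}
  B5 = {t2}
s0 ∈ B0, t0 ∈ B4 → different blocks

NO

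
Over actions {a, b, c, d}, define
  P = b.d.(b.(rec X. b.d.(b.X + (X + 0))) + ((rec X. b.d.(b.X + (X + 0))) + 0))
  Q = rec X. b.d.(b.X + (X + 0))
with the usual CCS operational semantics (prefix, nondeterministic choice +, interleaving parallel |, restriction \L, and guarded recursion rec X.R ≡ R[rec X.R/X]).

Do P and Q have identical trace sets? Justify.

LTS(P): 4 reachable states
  s0 = b.d.(b.(rec X. b.d.(b.X + (X + 0))) + ((rec X. b.d.(b.X + (X + 0))) + 0)) → —b→ s1
  s1 = d.(b.(rec X. b.d.(b.X + (X + 0))) + ((rec X. b.d.(b.X + (X + 0))) + 0)) → —d→ s2
  s2 = b.(rec X. b.d.(b.X + (X + 0))) + ((rec X. b.d.(b.X + (X + 0))) + 0) → —b→ s1, —b→ s3
  s3 = rec X. b.d.(b.X + (X + 0)) → —b→ s1
LTS(Q): 3 reachable states
  t0 = rec X. b.d.(b.X + (X + 0)) → —b→ t1
  t1 = d.(b.(rec X. b.d.(b.X + (X + 0))) + ((rec X. b.d.(b.X + (X + 0))) + 0)) → —d→ t2
  t2 = b.(rec X. b.d.(b.X + (X + 0))) + ((rec X. b.d.(b.X + (X + 0))) + 0) → —b→ t0, —b→ t1
Partition-refinement fixed point:
  B0 = {s0, s3, t0}
  B1 = {s1, t1}
  B2 = {s2, t2}
s0 ∈ B0, t0 ∈ B0 → same block
Bisimilar ⇒ trace-equivalent.

traces(P) = traces(Q)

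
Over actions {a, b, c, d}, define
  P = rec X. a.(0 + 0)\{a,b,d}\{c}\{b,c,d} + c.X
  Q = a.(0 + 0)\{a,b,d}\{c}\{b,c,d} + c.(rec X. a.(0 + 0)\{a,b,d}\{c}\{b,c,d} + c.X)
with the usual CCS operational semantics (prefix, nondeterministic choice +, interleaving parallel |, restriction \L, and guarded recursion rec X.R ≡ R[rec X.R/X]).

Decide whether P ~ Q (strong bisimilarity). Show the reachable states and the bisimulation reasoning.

Reachable graph of P (2 states):
  p0 = rec X. a.(0 + 0)\{a,b,d}\{c}\{b,c,d} + c.X | --a--▸ p1, --c--▸ p0
  p1 = (0 + 0)\{a,b,d}\{c}\{b,c,d} | deadlocked
Reachable graph of Q (3 states):
  q0 = a.(0 + 0)\{a,b,d}\{c}\{b,c,d} + c.(rec X. a.(0 + 0)\{a,b,d}\{c}\{b,c,d} + c.X) | --a--▸ q1, --c--▸ q2
  q1 = (0 + 0)\{a,b,d}\{c}\{b,c,d} | deadlocked
  q2 = rec X. a.(0 + 0)\{a,b,d}\{c}\{b,c,d} + c.X | --a--▸ q1, --c--▸ q2
Partition-refinement fixed point:
  B0 = {p0, q0, q2}
  B1 = {p1, q1}
p0 ∈ B0, q0 ∈ B0 → same block

YES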